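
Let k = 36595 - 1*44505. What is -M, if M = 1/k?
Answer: 1/7910 ≈ 0.00012642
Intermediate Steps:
k = -7910 (k = 36595 - 44505 = -7910)
M = -1/7910 (M = 1/(-7910) = -1/7910 ≈ -0.00012642)
-M = -1*(-1/7910) = 1/7910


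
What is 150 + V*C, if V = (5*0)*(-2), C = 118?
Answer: 150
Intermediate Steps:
V = 0 (V = 0*(-2) = 0)
150 + V*C = 150 + 0*118 = 150 + 0 = 150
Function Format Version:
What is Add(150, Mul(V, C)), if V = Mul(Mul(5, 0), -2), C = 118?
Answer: 150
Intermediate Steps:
V = 0 (V = Mul(0, -2) = 0)
Add(150, Mul(V, C)) = Add(150, Mul(0, 118)) = Add(150, 0) = 150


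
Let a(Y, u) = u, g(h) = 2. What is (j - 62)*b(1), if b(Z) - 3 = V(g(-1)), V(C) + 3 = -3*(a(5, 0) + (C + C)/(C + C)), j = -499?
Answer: 1683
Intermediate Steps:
V(C) = -6 (V(C) = -3 - 3*(0 + (C + C)/(C + C)) = -3 - 3*(0 + (2*C)/((2*C))) = -3 - 3*(0 + (2*C)*(1/(2*C))) = -3 - 3*(0 + 1) = -3 - 3*1 = -3 - 3 = -6)
b(Z) = -3 (b(Z) = 3 - 6 = -3)
(j - 62)*b(1) = (-499 - 62)*(-3) = -561*(-3) = 1683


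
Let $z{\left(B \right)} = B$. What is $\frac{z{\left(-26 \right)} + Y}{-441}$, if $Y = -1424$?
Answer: $\frac{1450}{441} \approx 3.288$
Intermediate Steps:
$\frac{z{\left(-26 \right)} + Y}{-441} = \frac{-26 - 1424}{-441} = \left(- \frac{1}{441}\right) \left(-1450\right) = \frac{1450}{441}$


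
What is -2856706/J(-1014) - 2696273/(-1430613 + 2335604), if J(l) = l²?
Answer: -2678795166577/465254063118 ≈ -5.7577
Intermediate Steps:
-2856706/J(-1014) - 2696273/(-1430613 + 2335604) = -2856706/((-1014)²) - 2696273/(-1430613 + 2335604) = -2856706/1028196 - 2696273/904991 = -2856706*1/1028196 - 2696273*1/904991 = -1428353/514098 - 2696273/904991 = -2678795166577/465254063118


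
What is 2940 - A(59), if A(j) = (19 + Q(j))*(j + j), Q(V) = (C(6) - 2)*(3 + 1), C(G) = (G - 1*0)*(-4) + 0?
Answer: 12970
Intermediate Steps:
C(G) = -4*G (C(G) = (G + 0)*(-4) + 0 = G*(-4) + 0 = -4*G + 0 = -4*G)
Q(V) = -104 (Q(V) = (-4*6 - 2)*(3 + 1) = (-24 - 2)*4 = -26*4 = -104)
A(j) = -170*j (A(j) = (19 - 104)*(j + j) = -170*j)
2940 - A(59) = 2940 - (-170)*59 = 2940 - 1*(-10030) = 2940 + 10030 = 12970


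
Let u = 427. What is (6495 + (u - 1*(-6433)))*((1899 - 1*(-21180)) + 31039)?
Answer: 722745890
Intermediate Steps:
(6495 + (u - 1*(-6433)))*((1899 - 1*(-21180)) + 31039) = (6495 + (427 - 1*(-6433)))*((1899 - 1*(-21180)) + 31039) = (6495 + (427 + 6433))*((1899 + 21180) + 31039) = (6495 + 6860)*(23079 + 31039) = 13355*54118 = 722745890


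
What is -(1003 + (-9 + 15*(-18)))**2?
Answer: -524176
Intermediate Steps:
-(1003 + (-9 + 15*(-18)))**2 = -(1003 + (-9 - 270))**2 = -(1003 - 279)**2 = -1*724**2 = -1*524176 = -524176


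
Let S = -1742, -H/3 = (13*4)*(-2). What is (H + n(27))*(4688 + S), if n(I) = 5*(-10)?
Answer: 771852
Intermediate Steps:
H = 312 (H = -3*13*4*(-2) = -156*(-2) = -3*(-104) = 312)
n(I) = -50
(H + n(27))*(4688 + S) = (312 - 50)*(4688 - 1742) = 262*2946 = 771852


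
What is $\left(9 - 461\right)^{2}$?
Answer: $204304$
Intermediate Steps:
$\left(9 - 461\right)^{2} = \left(-452\right)^{2} = 204304$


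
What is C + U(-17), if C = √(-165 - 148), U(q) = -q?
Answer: 17 + I*√313 ≈ 17.0 + 17.692*I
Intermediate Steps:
C = I*√313 (C = √(-313) = I*√313 ≈ 17.692*I)
C + U(-17) = I*√313 - 1*(-17) = I*√313 + 17 = 17 + I*√313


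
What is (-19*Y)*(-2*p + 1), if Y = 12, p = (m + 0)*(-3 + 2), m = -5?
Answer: 2052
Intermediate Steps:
p = 5 (p = (-5 + 0)*(-3 + 2) = -5*(-1) = 5)
(-19*Y)*(-2*p + 1) = (-19*12)*(-2*5 + 1) = -228*(-10 + 1) = -228*(-9) = 2052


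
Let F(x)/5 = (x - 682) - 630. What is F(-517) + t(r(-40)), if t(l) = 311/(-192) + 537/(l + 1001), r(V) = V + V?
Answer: -539103989/58944 ≈ -9146.0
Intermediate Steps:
r(V) = 2*V
F(x) = -6560 + 5*x (F(x) = 5*((x - 682) - 630) = 5*((-682 + x) - 630) = 5*(-1312 + x) = -6560 + 5*x)
t(l) = -311/192 + 537/(1001 + l) (t(l) = 311*(-1/192) + 537/(1001 + l) = -311/192 + 537/(1001 + l))
F(-517) + t(r(-40)) = (-6560 + 5*(-517)) + (-208207 - 622*(-40))/(192*(1001 + 2*(-40))) = (-6560 - 2585) + (-208207 - 311*(-80))/(192*(1001 - 80)) = -9145 + (1/192)*(-208207 + 24880)/921 = -9145 + (1/192)*(1/921)*(-183327) = -9145 - 61109/58944 = -539103989/58944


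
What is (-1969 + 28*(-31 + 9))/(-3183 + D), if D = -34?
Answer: 2585/3217 ≈ 0.80354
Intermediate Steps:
(-1969 + 28*(-31 + 9))/(-3183 + D) = (-1969 + 28*(-31 + 9))/(-3183 - 34) = (-1969 + 28*(-22))/(-3217) = (-1969 - 616)*(-1/3217) = -2585*(-1/3217) = 2585/3217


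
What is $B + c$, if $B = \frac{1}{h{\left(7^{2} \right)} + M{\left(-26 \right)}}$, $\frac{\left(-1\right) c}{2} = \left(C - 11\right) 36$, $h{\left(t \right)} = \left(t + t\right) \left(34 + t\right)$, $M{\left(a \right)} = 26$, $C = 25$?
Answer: $- \frac{8225279}{8160} \approx -1008.0$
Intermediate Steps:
$h{\left(t \right)} = 2 t \left(34 + t\right)$
$c = -1008$ ($c = - 2 \left(25 - 11\right) 36 = - 2 \cdot 14 \cdot 36 = \left(-2\right) 504 = -1008$)
$B = \frac{1}{8160}$ ($B = \frac{1}{2 \cdot 7^{2} \left(34 + 7^{2}\right) + 26} = \frac{1}{2 \cdot 49 \left(34 + 49\right) + 26} = \frac{1}{2 \cdot 49 \cdot 83 + 26} = \frac{1}{8134 + 26} = \frac{1}{8160} \approx 0.00012255$)
$B + c = \frac{1}{8160} - 1008 = - \frac{8225279}{8160}$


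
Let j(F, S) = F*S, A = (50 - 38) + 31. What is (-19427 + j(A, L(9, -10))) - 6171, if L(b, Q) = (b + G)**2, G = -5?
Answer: -24910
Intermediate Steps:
L(b, Q) = (-5 + b)**2 (L(b, Q) = (b - 5)**2 = (-5 + b)**2)
A = 43 (A = 12 + 31 = 43)
(-19427 + j(A, L(9, -10))) - 6171 = (-19427 + 43*(-5 + 9)**2) - 6171 = (-19427 + 43*4**2) - 6171 = (-19427 + 43*16) - 6171 = (-19427 + 688) - 6171 = -18739 - 6171 = -24910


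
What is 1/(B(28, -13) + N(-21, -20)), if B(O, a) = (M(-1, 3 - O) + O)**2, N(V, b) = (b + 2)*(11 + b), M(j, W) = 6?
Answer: 1/1318 ≈ 0.00075873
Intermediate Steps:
N(V, b) = (2 + b)*(11 + b)
B(O, a) = (6 + O)**2
1/(B(28, -13) + N(-21, -20)) = 1/((6 + 28)**2 + (22 + (-20)**2 + 13*(-20))) = 1/(34**2 + (22 + 400 - 260)) = 1/(1156 + 162) = 1/1318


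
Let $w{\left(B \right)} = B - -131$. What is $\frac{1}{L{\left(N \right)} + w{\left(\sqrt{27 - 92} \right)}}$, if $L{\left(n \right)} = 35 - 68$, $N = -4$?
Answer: $\frac{98}{9669} - \frac{i \sqrt{65}}{9669} \approx 0.010135 - 0.00083383 i$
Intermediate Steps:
$L{\left(n \right)} = -33$ ($L{\left(n \right)} = 35 - 68 = -33$)
$w{\left(B \right)} = 131 + B$ ($w{\left(B \right)} = B + 131 = 131 + B$)
$\frac{1}{L{\left(N \right)} + w{\left(\sqrt{27 - 92} \right)}} = \frac{1}{-33 + \left(131 + \sqrt{27 - 92}\right)} = \frac{1}{-33 + \left(131 + \sqrt{-65}\right)} = \frac{1}{-33 + \left(131 + i \sqrt{65}\right)} = \frac{1}{98 + i \sqrt{65}}$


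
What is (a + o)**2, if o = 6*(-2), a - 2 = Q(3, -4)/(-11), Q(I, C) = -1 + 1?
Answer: 100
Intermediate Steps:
Q(I, C) = 0
a = 2 (a = 2 + 0/(-11) = 2 + 0*(-1/11) = 2 + 0 = 2)
o = -12
(a + o)**2 = (2 - 12)**2 = (-10)**2 = 100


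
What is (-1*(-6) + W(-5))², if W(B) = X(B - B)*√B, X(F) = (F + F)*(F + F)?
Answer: 36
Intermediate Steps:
X(F) = 4*F² (X(F) = (2*F)*(2*F) = 4*F²)
W(B) = 0 (W(B) = (4*(B - B)²)*√B = (4*0²)*√B = (4*0)*√B = 0*√B = 0)
(-1*(-6) + W(-5))² = (-1*(-6) + 0)² = (6 + 0)² = 6² = 36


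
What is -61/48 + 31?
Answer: 1427/48 ≈ 29.729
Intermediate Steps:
-61/48 + 31 = 1427/48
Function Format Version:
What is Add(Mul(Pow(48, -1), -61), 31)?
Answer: Rational(1427, 48) ≈ 29.729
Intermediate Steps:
Add(Mul(Pow(48, -1), -61), 31) = Add(Mul(Rational(1, 48), -61), 31) = Add(Rational(-61, 48), 31) = Rational(1427, 48)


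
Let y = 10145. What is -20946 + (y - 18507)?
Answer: -29308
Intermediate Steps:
-20946 + (y - 18507) = -20946 + (10145 - 18507) = -20946 - 8362 = -29308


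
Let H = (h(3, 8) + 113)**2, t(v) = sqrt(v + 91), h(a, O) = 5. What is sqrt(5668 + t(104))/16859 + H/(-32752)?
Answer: -3481/8188 + sqrt(5668 + sqrt(195))/16859 ≈ -0.42066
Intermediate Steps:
t(v) = sqrt(91 + v)
H = 13924 (H = (5 + 113)**2 = 118**2 = 13924)
sqrt(5668 + t(104))/16859 + H/(-32752) = sqrt(5668 + sqrt(91 + 104))/16859 + 13924/(-32752) = sqrt(5668 + sqrt(195))*(1/16859) + 13924*(-1/32752) = sqrt(5668 + sqrt(195))/16859 - 3481/8188 = -3481/8188 + sqrt(5668 + sqrt(195))/16859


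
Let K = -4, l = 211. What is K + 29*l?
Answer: 6115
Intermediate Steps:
K + 29*l = -4 + 29*211 = -4 + 6119 = 6115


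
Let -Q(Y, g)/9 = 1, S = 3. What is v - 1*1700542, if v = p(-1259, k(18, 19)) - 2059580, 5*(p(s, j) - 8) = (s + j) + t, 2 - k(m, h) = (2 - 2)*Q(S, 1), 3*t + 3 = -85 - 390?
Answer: -56405959/15 ≈ -3.7604e+6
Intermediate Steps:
Q(Y, g) = -9 (Q(Y, g) = -9*1 = -9)
t = -478/3 (t = -1 + (-85 - 390)/3 = -1 + (1/3)*(-475) = -1 - 475/3 = -478/3 ≈ -159.33)
k(m, h) = 2 (k(m, h) = 2 - (2 - 2)*(-9) = 2 - 0*(-9) = 2 - 1*0 = 2 + 0 = 2)
p(s, j) = -358/15 + j/5 + s/5 (p(s, j) = 8 + ((s + j) - 478/3)/5 = 8 + ((j + s) - 478/3)/5 = 8 + (-478/3 + j + s)/5 = 8 + (-478/15 + j/5 + s/5) = -358/15 + j/5 + s/5)
v = -30897829/15 (v = (-358/15 + (1/5)*2 + (1/5)*(-1259)) - 2059580 = (-358/15 + 2/5 - 1259/5) - 2059580 = -4129/15 - 2059580 = -30897829/15 ≈ -2.0599e+6)
v - 1*1700542 = -30897829/15 - 1*1700542 = -30897829/15 - 1700542 = -56405959/15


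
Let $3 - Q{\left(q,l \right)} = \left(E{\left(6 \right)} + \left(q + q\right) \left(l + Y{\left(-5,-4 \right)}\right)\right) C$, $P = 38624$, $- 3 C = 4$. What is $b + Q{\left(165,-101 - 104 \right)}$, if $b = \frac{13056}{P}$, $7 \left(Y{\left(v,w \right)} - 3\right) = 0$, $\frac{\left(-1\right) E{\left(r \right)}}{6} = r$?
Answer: $- \frac{6313651}{71} \approx -88925.0$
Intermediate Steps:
$E{\left(r \right)} = - 6 r$
$Y{\left(v,w \right)} = 3$ ($Y{\left(v,w \right)} = 3 + \frac{1}{7} \cdot 0 = 3 + 0 = 3$)
$C = - \frac{4}{3}$ ($C = \left(- \frac{1}{3}\right) 4 = - \frac{4}{3} \approx -1.3333$)
$Q{\left(q,l \right)} = -45 + \frac{8 q \left(3 + l\right)}{3}$ ($Q{\left(q,l \right)} = 3 - \left(\left(-6\right) 6 + \left(q + q\right) \left(l + 3\right)\right) \left(- \frac{4}{3}\right) = 3 - \left(-36 + 2 q \left(3 + l\right)\right) \left(- \frac{4}{3}\right) = 3 - \left(48 - \frac{8 q \left(3 + l\right)}{3}\right) = 3 + \left(-48 + \frac{8 q \left(3 + l\right)}{3}\right) = -45 + \frac{8 q \left(3 + l\right)}{3}$)
$b = \frac{24}{71}$ ($b = \frac{13056}{38624} = 13056 \cdot \frac{1}{38624} = \frac{24}{71} \approx 0.33803$)
$b + Q{\left(165,-101 - 104 \right)} = \frac{24}{71} + \left(-45 + 8 \cdot 165 + \frac{8}{3} \left(-101 - 104\right) 165\right) = \frac{24}{71} + \left(-45 + 1320 + \frac{8}{3} \left(-205\right) 165\right) = \frac{24}{71} - 88925 = - \frac{6313651}{71}$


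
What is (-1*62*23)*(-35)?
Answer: 49910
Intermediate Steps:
(-1*62*23)*(-35) = -62*23*(-35) = -1426*(-35) = 49910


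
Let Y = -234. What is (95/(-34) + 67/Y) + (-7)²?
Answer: 91334/1989 ≈ 45.920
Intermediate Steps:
(95/(-34) + 67/Y) + (-7)² = (95/(-34) + 67/(-234)) + (-7)² = (95*(-1/34) + 67*(-1/234)) + 49 = (-95/34 - 67/234) + 49 = -6127/1989 + 49 = 91334/1989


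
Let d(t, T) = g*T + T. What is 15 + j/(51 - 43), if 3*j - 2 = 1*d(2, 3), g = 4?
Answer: 377/24 ≈ 15.708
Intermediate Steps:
d(t, T) = 5*T (d(t, T) = 4*T + T = 5*T)
j = 17/3 (j = 2/3 + (1*(5*3))/3 = 2/3 + (1*15)/3 = 2/3 + (1/3)*15 = 2/3 + 5 = 17/3 ≈ 5.6667)
15 + j/(51 - 43) = 15 + (17/3)/(51 - 43) = 15 + (17/3)/8 = 15 + (1/8)*(17/3) = 15 + 17/24 = 377/24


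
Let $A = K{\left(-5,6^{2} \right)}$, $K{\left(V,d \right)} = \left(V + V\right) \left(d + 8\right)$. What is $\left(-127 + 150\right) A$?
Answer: $-10120$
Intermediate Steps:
$K{\left(V,d \right)} = 2 V \left(8 + d\right)$
$A = -440$ ($A = 2 \left(-5\right) \left(8 + 6^{2}\right) = 2 \left(-5\right) \left(8 + 36\right) = 2 \left(-5\right) 44 = -440$)
$\left(-127 + 150\right) A = \left(-127 + 150\right) \left(-440\right) = 23 \left(-440\right) = -10120$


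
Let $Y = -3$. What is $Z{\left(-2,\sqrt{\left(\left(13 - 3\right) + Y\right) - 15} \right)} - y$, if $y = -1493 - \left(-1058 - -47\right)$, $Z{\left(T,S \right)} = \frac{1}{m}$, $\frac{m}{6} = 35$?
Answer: $\frac{101221}{210} \approx 482.0$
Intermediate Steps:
$m = 210$ ($m = 6 \cdot 35 = 210$)
$Z{\left(T,S \right)} = \frac{1}{210}$
$y = -482$ ($y = -1493 - \left(-1058 + 47\right) = -1493 - -1011 = -1493 + 1011 = -482$)
$Z{\left(-2,\sqrt{\left(\left(13 - 3\right) + Y\right) - 15} \right)} - y = \frac{1}{210} - -482 = \frac{1}{210} + 482 = \frac{101221}{210}$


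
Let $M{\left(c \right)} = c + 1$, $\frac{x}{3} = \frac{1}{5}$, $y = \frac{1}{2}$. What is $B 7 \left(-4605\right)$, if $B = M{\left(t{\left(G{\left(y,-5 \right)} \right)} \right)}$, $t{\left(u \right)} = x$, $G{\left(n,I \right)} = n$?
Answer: $-51576$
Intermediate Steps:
$y = \frac{1}{2} \approx 0.5$
$x = \frac{3}{5} \approx 0.6$
$t{\left(u \right)} = \frac{3}{5}$
$M{\left(c \right)} = 1 + c$
$B = \frac{8}{5}$ ($B = 1 + \frac{3}{5} = \frac{8}{5} \approx 1.6$)
$B 7 \left(-4605\right) = \frac{8}{5} \cdot 7 \left(-4605\right) = \frac{56}{5} \left(-4605\right) = -51576$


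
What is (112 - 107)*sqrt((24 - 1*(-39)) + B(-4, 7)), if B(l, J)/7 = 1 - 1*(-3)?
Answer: 5*sqrt(91) ≈ 47.697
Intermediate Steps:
B(l, J) = 28 (B(l, J) = 7*(1 - 1*(-3)) = 7*(1 + 3) = 7*4 = 28)
(112 - 107)*sqrt((24 - 1*(-39)) + B(-4, 7)) = (112 - 107)*sqrt((24 - 1*(-39)) + 28) = 5*sqrt((24 + 39) + 28) = 5*sqrt(63 + 28) = 5*sqrt(91)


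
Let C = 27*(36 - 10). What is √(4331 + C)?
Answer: √5033 ≈ 70.944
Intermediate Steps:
C = 702 (C = 27*26 = 702)
√(4331 + C) = √(4331 + 702) = √5033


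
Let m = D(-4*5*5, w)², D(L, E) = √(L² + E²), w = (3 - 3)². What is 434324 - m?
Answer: 424324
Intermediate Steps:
w = 0 (w = 0² = 0)
D(L, E) = √(E² + L²)
m = 10000 (m = (√(0² + (-4*5*5)²))² = (√(0 + (-20*5)²))² = (√(0 + (-100)²))² = (√(0 + 10000))² = (√10000)² = 100² = 10000)
434324 - m = 434324 - 1*10000 = 434324 - 10000 = 424324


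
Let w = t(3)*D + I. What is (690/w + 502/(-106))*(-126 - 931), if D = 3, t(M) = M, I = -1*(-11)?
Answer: -3334835/106 ≈ -31461.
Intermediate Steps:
I = 11
w = 20 (w = 3*3 + 11 = 9 + 11 = 20)
(690/w + 502/(-106))*(-126 - 931) = (690/20 + 502/(-106))*(-126 - 931) = (690*(1/20) + 502*(-1/106))*(-1057) = (69/2 - 251/53)*(-1057) = (3155/106)*(-1057) = -3334835/106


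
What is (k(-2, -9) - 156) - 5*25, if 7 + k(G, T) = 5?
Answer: -283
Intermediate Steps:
k(G, T) = -2 (k(G, T) = -7 + 5 = -2)
(k(-2, -9) - 156) - 5*25 = (-2 - 156) - 5*25 = -158 - 125 = -283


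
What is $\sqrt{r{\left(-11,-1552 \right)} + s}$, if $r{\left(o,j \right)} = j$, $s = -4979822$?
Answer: $3 i \sqrt{553486} \approx 2231.9 i$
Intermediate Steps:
$\sqrt{r{\left(-11,-1552 \right)} + s} = \sqrt{-1552 - 4979822} = \sqrt{-4981374} = 3 i \sqrt{553486}$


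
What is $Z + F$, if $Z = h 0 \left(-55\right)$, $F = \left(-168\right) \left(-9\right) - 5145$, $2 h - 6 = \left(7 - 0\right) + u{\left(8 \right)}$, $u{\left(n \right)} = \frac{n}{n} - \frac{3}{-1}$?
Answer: $-3633$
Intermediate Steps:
$u{\left(n \right)} = 4$ ($u{\left(n \right)} = 1 - -3 = 1 + 3 = 4$)
$h = \frac{17}{2}$ ($h = 3 + \frac{\left(7 - 0\right) + 4}{2} = 3 + \frac{\left(7 + 0\right) + 4}{2} = 3 + \frac{7 + 4}{2} = 3 + \frac{1}{2} \cdot 11 = 3 + \frac{11}{2} = \frac{17}{2} \approx 8.5$)
$F = -3633$ ($F = 1512 - 5145 = -3633$)
$Z = 0$ ($Z = \frac{17 \cdot 0 \left(-55\right)}{2} = \frac{17}{2} \cdot 0 = 0$)
$Z + F = 0 - 3633 = -3633$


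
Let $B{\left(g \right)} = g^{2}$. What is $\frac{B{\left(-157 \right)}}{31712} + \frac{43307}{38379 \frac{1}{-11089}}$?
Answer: $- \frac{1384377246455}{110643168} \approx -12512.0$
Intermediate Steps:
$\frac{B{\left(-157 \right)}}{31712} + \frac{43307}{38379 \frac{1}{-11089}} = \frac{\left(-157\right)^{2}}{31712} + \frac{43307}{38379 \frac{1}{-11089}} = 24649 \cdot \frac{1}{31712} + \frac{43307}{38379 \left(- \frac{1}{11089}\right)} = \frac{24649}{31712} + \frac{43307}{- \frac{38379}{11089}} = \frac{24649}{31712} + 43307 \left(- \frac{11089}{38379}\right) = \frac{24649}{31712} - \frac{43657393}{3489} = - \frac{1384377246455}{110643168}$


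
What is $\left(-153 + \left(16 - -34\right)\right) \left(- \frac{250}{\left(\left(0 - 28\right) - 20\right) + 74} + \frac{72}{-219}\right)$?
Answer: $\frac{972011}{949} \approx 1024.2$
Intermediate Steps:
$\left(-153 + \left(16 - -34\right)\right) \left(- \frac{250}{\left(\left(0 - 28\right) - 20\right) + 74} + \frac{72}{-219}\right) = \left(-153 + \left(16 + 34\right)\right) \left(- \frac{250}{\left(-28 - 20\right) + 74} + 72 \left(- \frac{1}{219}\right)\right) = \left(-153 + 50\right) \left(- \frac{250}{-48 + 74} - \frac{24}{73}\right) = - 103 \left(- \frac{250}{26} - \frac{24}{73}\right) = - 103 \left(\left(-250\right) \frac{1}{26} - \frac{24}{73}\right) = - 103 \left(- \frac{125}{13} - \frac{24}{73}\right) = \left(-103\right) \left(- \frac{9437}{949}\right) = \frac{972011}{949}$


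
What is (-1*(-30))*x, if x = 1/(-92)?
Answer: -15/46 ≈ -0.32609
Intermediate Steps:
x = -1/92 ≈ -0.010870
(-1*(-30))*x = -1*(-30)*(-1/92) = 30*(-1/92) = -15/46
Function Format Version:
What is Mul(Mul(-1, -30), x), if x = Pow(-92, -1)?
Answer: Rational(-15, 46) ≈ -0.32609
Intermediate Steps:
x = Rational(-1, 92) ≈ -0.010870
Mul(Mul(-1, -30), x) = Mul(Mul(-1, -30), Rational(-1, 92)) = Mul(30, Rational(-1, 92)) = Rational(-15, 46)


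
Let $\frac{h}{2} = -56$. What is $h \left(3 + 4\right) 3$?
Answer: $-2352$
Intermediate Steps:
$h = -112$ ($h = 2 \left(-56\right) = -112$)
$h \left(3 + 4\right) 3 = - 112 \left(3 + 4\right) 3 = - 112 \cdot 7 \cdot 3 = \left(-112\right) 21 = -2352$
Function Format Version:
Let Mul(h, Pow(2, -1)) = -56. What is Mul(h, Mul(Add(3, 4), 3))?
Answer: -2352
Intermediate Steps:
h = -112 (h = Mul(2, -56) = -112)
Mul(h, Mul(Add(3, 4), 3)) = Mul(-112, Mul(Add(3, 4), 3)) = Mul(-112, Mul(7, 3)) = Mul(-112, 21) = -2352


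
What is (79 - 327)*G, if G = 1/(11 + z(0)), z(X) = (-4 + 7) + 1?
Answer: -248/15 ≈ -16.533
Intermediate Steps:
z(X) = 4 (z(X) = 3 + 1 = 4)
G = 1/15 (G = 1/(11 + 4) = 1/15 ≈ 0.066667)
(79 - 327)*G = (79 - 327)*(1/15) = -248*1/15 = -248/15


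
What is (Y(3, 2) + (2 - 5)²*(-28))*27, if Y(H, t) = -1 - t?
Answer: -6885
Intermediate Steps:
(Y(3, 2) + (2 - 5)²*(-28))*27 = ((-1 - 1*2) + (2 - 5)²*(-28))*27 = ((-1 - 2) + (-3)²*(-28))*27 = (-3 + 9*(-28))*27 = (-3 - 252)*27 = -255*27 = -6885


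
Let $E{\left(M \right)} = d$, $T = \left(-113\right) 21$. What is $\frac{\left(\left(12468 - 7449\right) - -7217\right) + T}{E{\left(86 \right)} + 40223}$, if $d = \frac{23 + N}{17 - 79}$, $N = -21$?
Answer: $\frac{305753}{1246912} \approx 0.24521$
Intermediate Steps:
$T = -2373$
$d = - \frac{1}{31}$ ($d = \frac{23 - 21}{17 - 79} = \frac{2}{-62} = 2 \left(- \frac{1}{62}\right) = - \frac{1}{31} \approx -0.032258$)
$E{\left(M \right)} = - \frac{1}{31}$
$\frac{\left(\left(12468 - 7449\right) - -7217\right) + T}{E{\left(86 \right)} + 40223} = \frac{\left(\left(12468 - 7449\right) - -7217\right) - 2373}{- \frac{1}{31} + 40223} = \frac{\left(5019 + 7217\right) - 2373}{\frac{1246912}{31}} = \left(12236 - 2373\right) \frac{31}{1246912} = 9863 \cdot \frac{31}{1246912} = \frac{305753}{1246912}$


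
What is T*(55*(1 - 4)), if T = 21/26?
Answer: -3465/26 ≈ -133.27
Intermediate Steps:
T = 21/26 (T = 21*(1/26) = 21/26 ≈ 0.80769)
T*(55*(1 - 4)) = 21*(55*(1 - 4))/26 = 21*(55*(-3))/26 = (21/26)*(-165) = -3465/26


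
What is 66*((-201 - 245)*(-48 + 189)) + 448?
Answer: -4150028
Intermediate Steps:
66*((-201 - 245)*(-48 + 189)) + 448 = 66*(-446*141) + 448 = 66*(-62886) + 448 = -4150476 + 448 = -4150028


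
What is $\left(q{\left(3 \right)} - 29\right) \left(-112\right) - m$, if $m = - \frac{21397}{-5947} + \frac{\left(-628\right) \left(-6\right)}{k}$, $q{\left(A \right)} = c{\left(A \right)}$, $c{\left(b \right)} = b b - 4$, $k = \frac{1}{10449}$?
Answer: $- \frac{234128320765}{5947} \approx -3.9369 \cdot 10^{7}$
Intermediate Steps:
$k = \frac{1}{10449} \approx 9.5703 \cdot 10^{-5}$
$c{\left(b \right)} = -4 + b^{2}$ ($c{\left(b \right)} = b^{2} - 4 = -4 + b^{2}$)
$q{\left(A \right)} = -4 + A^{2}$
$m = \frac{234144306301}{5947}$ ($m = - \frac{21397}{-5947} + \left(-628\right) \left(-6\right) \frac{1}{\frac{1}{10449}} = \left(-21397\right) \left(- \frac{1}{5947}\right) + 3768 \cdot 10449 = \frac{21397}{5947} + 39371832 = \frac{234144306301}{5947} \approx 3.9372 \cdot 10^{7}$)
$\left(q{\left(3 \right)} - 29\right) \left(-112\right) - m = \left(\left(-4 + 3^{2}\right) - 29\right) \left(-112\right) - \frac{234144306301}{5947} = \left(\left(-4 + 9\right) - 29\right) \left(-112\right) - \frac{234144306301}{5947} = \left(5 - 29\right) \left(-112\right) - \frac{234144306301}{5947} = \left(-24\right) \left(-112\right) - \frac{234144306301}{5947} = 2688 - \frac{234144306301}{5947} = - \frac{234128320765}{5947}$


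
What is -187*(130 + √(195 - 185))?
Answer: -24310 - 187*√10 ≈ -24901.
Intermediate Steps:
-187*(130 + √(195 - 185)) = -187*(130 + √10) = -24310 - 187*√10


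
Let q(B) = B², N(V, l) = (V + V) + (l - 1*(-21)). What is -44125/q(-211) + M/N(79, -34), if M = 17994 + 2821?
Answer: 184061298/1291109 ≈ 142.56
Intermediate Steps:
N(V, l) = 21 + l + 2*V (N(V, l) = 2*V + (l + 21) = 2*V + (21 + l) = 21 + l + 2*V)
M = 20815
-44125/q(-211) + M/N(79, -34) = -44125/((-211)²) + 20815/(21 - 34 + 2*79) = -44125/44521 + 20815/(21 - 34 + 158) = -44125*1/44521 + 20815/145 = -44125/44521 + 20815*(1/145) = -44125/44521 + 4163/29 = 184061298/1291109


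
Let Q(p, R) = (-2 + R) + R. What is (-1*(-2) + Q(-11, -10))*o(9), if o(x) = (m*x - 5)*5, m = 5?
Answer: -4000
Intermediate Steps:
Q(p, R) = -2 + 2*R
o(x) = -25 + 25*x (o(x) = (5*x - 5)*5 = (-5 + 5*x)*5 = -25 + 25*x)
(-1*(-2) + Q(-11, -10))*o(9) = (-1*(-2) + (-2 + 2*(-10)))*(-25 + 25*9) = (2 + (-2 - 20))*(-25 + 225) = (2 - 22)*200 = -20*200 = -4000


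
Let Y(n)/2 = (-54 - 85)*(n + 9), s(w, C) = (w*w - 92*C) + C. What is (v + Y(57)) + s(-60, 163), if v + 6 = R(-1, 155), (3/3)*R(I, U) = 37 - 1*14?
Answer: -29564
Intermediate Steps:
R(I, U) = 23 (R(I, U) = 37 - 1*14 = 37 - 14 = 23)
s(w, C) = w² - 91*C (s(w, C) = (w² - 92*C) + C = w² - 91*C)
v = 17 (v = -6 + 23 = 17)
Y(n) = -2502 - 278*n (Y(n) = 2*((-54 - 85)*(n + 9)) = 2*(-139*(9 + n)) = 2*(-1251 - 139*n) = -2502 - 278*n)
(v + Y(57)) + s(-60, 163) = (17 + (-2502 - 278*57)) + ((-60)² - 91*163) = (17 + (-2502 - 15846)) + (3600 - 14833) = (17 - 18348) - 11233 = -18331 - 11233 = -29564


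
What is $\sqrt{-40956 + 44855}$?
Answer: $\sqrt{3899} \approx 62.442$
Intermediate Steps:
$\sqrt{-40956 + 44855} = \sqrt{3899}$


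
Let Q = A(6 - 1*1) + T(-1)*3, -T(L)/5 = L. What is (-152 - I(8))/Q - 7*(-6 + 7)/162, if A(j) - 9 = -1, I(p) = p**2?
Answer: -35153/3726 ≈ -9.4345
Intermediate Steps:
T(L) = -5*L
A(j) = 8 (A(j) = 9 - 1 = 8)
Q = 23 (Q = 8 - 5*(-1)*3 = 8 + 5*3 = 8 + 15 = 23)
(-152 - I(8))/Q - 7*(-6 + 7)/162 = (-152 - 1*8**2)/23 - 7*(-6 + 7)/162 = (-152 - 1*64)*(1/23) - 7*1*(1/162) = (-152 - 64)*(1/23) - 7*1/162 = -216*1/23 - 7/162 = -216/23 - 7/162 = -35153/3726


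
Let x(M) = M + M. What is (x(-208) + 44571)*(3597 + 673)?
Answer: 188541850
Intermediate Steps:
x(M) = 2*M
(x(-208) + 44571)*(3597 + 673) = (2*(-208) + 44571)*(3597 + 673) = (-416 + 44571)*4270 = 44155*4270 = 188541850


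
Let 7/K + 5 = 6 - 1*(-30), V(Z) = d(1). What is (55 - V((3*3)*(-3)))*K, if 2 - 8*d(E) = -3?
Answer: 3045/248 ≈ 12.278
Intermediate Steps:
d(E) = 5/8 (d(E) = 1/4 - 1/8*(-3) = 1/4 + 3/8 = 5/8)
V(Z) = 5/8
K = 7/31 (K = 7/(-5 + (6 - 1*(-30))) = 7/(-5 + (6 + 30)) = 7/(-5 + 36) = 7/31 ≈ 0.22581)
(55 - V((3*3)*(-3)))*K = (55 - 1*5/8)*(7/31) = (55 - 5/8)*(7/31) = (435/8)*(7/31) = 3045/248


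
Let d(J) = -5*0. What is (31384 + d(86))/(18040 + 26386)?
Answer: 15692/22213 ≈ 0.70643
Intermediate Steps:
d(J) = 0
(31384 + d(86))/(18040 + 26386) = (31384 + 0)/(18040 + 26386) = 31384/44426 = 31384*(1/44426) = 15692/22213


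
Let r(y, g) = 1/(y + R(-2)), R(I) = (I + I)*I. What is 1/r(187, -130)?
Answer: 195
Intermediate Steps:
R(I) = 2*I**2 (R(I) = (2*I)*I = 2*I**2)
r(y, g) = 1/(8 + y) (r(y, g) = 1/(y + 2*(-2)**2) = 1/(y + 2*4) = 1/(y + 8) = 1/(8 + y))
1/r(187, -130) = 1/(1/(8 + 187)) = 1/(1/195) = 195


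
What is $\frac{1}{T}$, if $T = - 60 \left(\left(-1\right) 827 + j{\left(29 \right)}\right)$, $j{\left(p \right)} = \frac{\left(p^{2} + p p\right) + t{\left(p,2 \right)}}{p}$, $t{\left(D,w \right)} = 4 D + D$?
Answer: $\frac{1}{45840} \approx 2.1815 \cdot 10^{-5}$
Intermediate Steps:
$t{\left(D,w \right)} = 5 D$
$j{\left(p \right)} = \frac{2 p^{2} + 5 p}{p}$ ($j{\left(p \right)} = \frac{\left(p^{2} + p p\right) + 5 p}{p} = \frac{\left(p^{2} + p^{2}\right) + 5 p}{p} = \frac{2 p^{2} + 5 p}{p}$)
$T = 45840$ ($T = - 60 \left(\left(-1\right) 827 + \left(5 + 2 \cdot 29\right)\right) = - 60 \left(-827 + \left(5 + 58\right)\right) = - 60 \left(-827 + 63\right) = \left(-60\right) \left(-764\right) = 45840$)
$\frac{1}{T} = \frac{1}{45840}$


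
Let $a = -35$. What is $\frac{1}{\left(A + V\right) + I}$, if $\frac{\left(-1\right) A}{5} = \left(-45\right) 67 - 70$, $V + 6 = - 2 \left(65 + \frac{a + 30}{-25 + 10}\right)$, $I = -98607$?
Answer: $- \frac{3}{249956} \approx -1.2002 \cdot 10^{-5}$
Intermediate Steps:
$V = - \frac{410}{3}$ ($V = -6 - 2 \left(65 + \frac{-35 + 30}{-25 + 10}\right) = -6 - 2 \left(65 - \frac{5}{-15}\right) = -6 - 2 \left(65 - - \frac{1}{3}\right) = -6 - 2 \left(65 + \frac{1}{3}\right) = -6 - \frac{392}{3} = - \frac{410}{3} \approx -136.67$)
$A = 15425$ ($A = - 5 \left(\left(-45\right) 67 - 70\right) = - 5 \left(-3015 - 70\right) = \left(-5\right) \left(-3085\right) = 15425$)
$\frac{1}{\left(A + V\right) + I} = \frac{1}{\left(15425 - \frac{410}{3}\right) - 98607} = \frac{1}{\frac{45865}{3} - 98607} = \frac{1}{- \frac{249956}{3}} = - \frac{3}{249956}$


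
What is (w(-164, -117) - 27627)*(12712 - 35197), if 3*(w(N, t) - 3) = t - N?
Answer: 620773375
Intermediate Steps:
w(N, t) = 3 - N/3 + t/3 (w(N, t) = 3 + (t - N)/3 = 3 + (-N/3 + t/3) = 3 - N/3 + t/3)
(w(-164, -117) - 27627)*(12712 - 35197) = ((3 - ⅓*(-164) + (⅓)*(-117)) - 27627)*(12712 - 35197) = ((3 + 164/3 - 39) - 27627)*(-22485) = (56/3 - 27627)*(-22485) = -82825/3*(-22485) = 620773375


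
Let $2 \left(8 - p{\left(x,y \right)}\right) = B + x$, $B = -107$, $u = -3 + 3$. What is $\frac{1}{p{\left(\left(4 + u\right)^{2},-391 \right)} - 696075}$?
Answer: $- \frac{2}{1392043} \approx -1.4367 \cdot 10^{-6}$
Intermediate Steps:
$u = 0$
$p{\left(x,y \right)} = \frac{123}{2} - \frac{x}{2}$ ($p{\left(x,y \right)} = 8 - \frac{-107 + x}{2} = 8 - \left(- \frac{107}{2} + \frac{x}{2}\right) = \frac{123}{2} - \frac{x}{2}$)
$\frac{1}{p{\left(\left(4 + u\right)^{2},-391 \right)} - 696075} = \frac{1}{\left(\frac{123}{2} - \frac{\left(4 + 0\right)^{2}}{2}\right) - 696075} = \frac{1}{\left(\frac{123}{2} - \frac{4^{2}}{2}\right) - 696075} = \frac{1}{\left(\frac{123}{2} - 8\right) - 696075} = \frac{1}{\frac{107}{2} - 696075} = \frac{1}{- \frac{1392043}{2}} = - \frac{2}{1392043}$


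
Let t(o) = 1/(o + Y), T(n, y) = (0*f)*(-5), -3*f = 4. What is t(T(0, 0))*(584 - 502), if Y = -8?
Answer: -41/4 ≈ -10.250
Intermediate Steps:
f = -4/3 (f = -⅓*4 = -4/3 ≈ -1.3333)
T(n, y) = 0 (T(n, y) = (0*(-4/3))*(-5) = 0*(-5) = 0)
t(o) = 1/(-8 + o) (t(o) = 1/(o - 8) = 1/(-8 + o))
t(T(0, 0))*(584 - 502) = (584 - 502)/(-8 + 0) = 82/(-8) = -⅛*82 = -41/4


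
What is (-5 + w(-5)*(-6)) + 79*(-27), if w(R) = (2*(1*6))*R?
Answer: -1778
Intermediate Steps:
w(R) = 12*R (w(R) = (2*6)*R = 12*R)
(-5 + w(-5)*(-6)) + 79*(-27) = (-5 + (12*(-5))*(-6)) + 79*(-27) = (-5 - 60*(-6)) - 2133 = (-5 + 360) - 2133 = 355 - 2133 = -1778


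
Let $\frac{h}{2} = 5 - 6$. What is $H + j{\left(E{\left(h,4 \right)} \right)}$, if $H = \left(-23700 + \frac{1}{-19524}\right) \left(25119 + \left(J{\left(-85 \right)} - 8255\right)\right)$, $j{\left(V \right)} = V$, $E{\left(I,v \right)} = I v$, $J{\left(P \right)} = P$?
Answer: $- \frac{2587986306057}{6508} \approx -3.9766 \cdot 10^{8}$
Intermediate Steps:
$h = -2$ ($h = 2 \left(5 - 6\right) = 2 \left(-1\right) = -2$)
$H = - \frac{2587986253993}{6508}$ ($H = \left(-23700 + \frac{1}{-19524}\right) \left(25119 - 8340\right) = \left(-23700 - \frac{1}{19524}\right) \left(25119 - 8340\right) = \left(- \frac{462718801}{19524}\right) 16779 = - \frac{2587986253993}{6508} \approx -3.9766 \cdot 10^{8}$)
$H + j{\left(E{\left(h,4 \right)} \right)} = - \frac{2587986253993}{6508} - 8 = - \frac{2587986306057}{6508}$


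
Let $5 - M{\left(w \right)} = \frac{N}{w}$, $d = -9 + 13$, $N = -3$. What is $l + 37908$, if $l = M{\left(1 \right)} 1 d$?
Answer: $37940$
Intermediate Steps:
$d = 4$
$M{\left(w \right)} = 5 + \frac{3}{w}$ ($M{\left(w \right)} = 5 - - \frac{3}{w} = 5 + \frac{3}{w}$)
$l = 32$ ($l = \left(5 + \frac{3}{1}\right) 1 \cdot 4 = \left(5 + 3 \cdot 1\right) 1 \cdot 4 = \left(5 + 3\right) 1 \cdot 4 = 8 \cdot 1 \cdot 4 = 8 \cdot 4 = 32$)
$l + 37908 = 32 + 37908 = 37940$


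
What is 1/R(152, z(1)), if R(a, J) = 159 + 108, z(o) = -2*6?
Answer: 1/267 ≈ 0.0037453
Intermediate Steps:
z(o) = -12
R(a, J) = 267
1/R(152, z(1)) = 1/267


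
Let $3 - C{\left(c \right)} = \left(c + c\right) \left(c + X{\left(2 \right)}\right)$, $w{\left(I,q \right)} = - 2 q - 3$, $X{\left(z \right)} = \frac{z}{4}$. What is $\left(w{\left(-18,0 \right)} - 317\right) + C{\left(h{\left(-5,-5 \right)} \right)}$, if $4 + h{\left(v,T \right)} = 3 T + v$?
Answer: $-1445$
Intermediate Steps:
$X{\left(z \right)} = \frac{z}{4}$ ($X{\left(z \right)} = z \frac{1}{4} = \frac{z}{4}$)
$h{\left(v,T \right)} = -4 + v + 3 T$ ($h{\left(v,T \right)} = -4 + \left(3 T + v\right) = -4 + \left(v + 3 T\right) = -4 + v + 3 T$)
$w{\left(I,q \right)} = -3 - 2 q$
$C{\left(c \right)} = 3 - 2 c \left(\frac{1}{2} + c\right)$ ($C{\left(c \right)} = 3 - \left(c + c\right) \left(c + \frac{1}{4} \cdot 2\right) = 3 - 2 c \left(c + \frac{1}{2}\right) = 3 - 2 c \left(\frac{1}{2} + c\right)$)
$\left(w{\left(-18,0 \right)} - 317\right) + C{\left(h{\left(-5,-5 \right)} \right)} = \left(\left(-3 - 0\right) - 317\right) - \left(-12 - 15 + 2 \left(-4 - 5 + 3 \left(-5\right)\right)^{2}\right) = \left(\left(-3 + 0\right) - 317\right) - \left(-27 + 2 \left(-4 - 5 - 15\right)^{2}\right) = \left(-3 - 317\right) - \left(-27 + 1152\right) = -320 + \left(3 + 24 - 1152\right) = -320 - 1125 = -1445$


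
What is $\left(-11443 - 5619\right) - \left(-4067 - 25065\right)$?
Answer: $12070$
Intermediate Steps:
$\left(-11443 - 5619\right) - \left(-4067 - 25065\right) = -17062 - -29132 = -17062 + 29132 = 12070$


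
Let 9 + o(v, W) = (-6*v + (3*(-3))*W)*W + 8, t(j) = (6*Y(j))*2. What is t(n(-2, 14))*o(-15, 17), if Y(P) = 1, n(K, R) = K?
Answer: -12864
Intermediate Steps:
t(j) = 12 (t(j) = (6*1)*2 = 6*2 = 12)
o(v, W) = -1 + W*(-9*W - 6*v) (o(v, W) = -9 + ((-6*v + (3*(-3))*W)*W + 8) = -9 + ((-6*v - 9*W)*W + 8) = -9 + ((-9*W - 6*v)*W + 8) = -9 + (W*(-9*W - 6*v) + 8) = -9 + (8 + W*(-9*W - 6*v)) = -1 + W*(-9*W - 6*v))
t(n(-2, 14))*o(-15, 17) = 12*(-1 - 9*17**2 - 6*17*(-15)) = 12*(-1 - 9*289 + 1530) = 12*(-1 - 2601 + 1530) = 12*(-1072) = -12864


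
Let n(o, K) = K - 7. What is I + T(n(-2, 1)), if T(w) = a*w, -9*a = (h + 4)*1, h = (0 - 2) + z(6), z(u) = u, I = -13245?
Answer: -39719/3 ≈ -13240.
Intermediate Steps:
h = 4 (h = (0 - 2) + 6 = -2 + 6 = 4)
n(o, K) = -7 + K
a = -8/9 (a = -(4 + 4)/9 = -8/9 ≈ -0.88889)
T(w) = -8*w/9
I + T(n(-2, 1)) = -13245 - 8*(-7 + 1)/9 = -13245 - 8/9*(-6) = -13245 + 16/3 = -39719/3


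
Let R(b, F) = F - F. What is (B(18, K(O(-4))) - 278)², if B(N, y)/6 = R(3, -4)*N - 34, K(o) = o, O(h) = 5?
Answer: 232324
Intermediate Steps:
R(b, F) = 0
B(N, y) = -204 (B(N, y) = 6*(0*N - 34) = 6*(0 - 34) = 6*(-34) = -204)
(B(18, K(O(-4))) - 278)² = (-204 - 278)² = (-482)² = 232324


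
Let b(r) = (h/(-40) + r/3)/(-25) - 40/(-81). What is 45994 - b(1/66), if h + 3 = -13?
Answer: 10245057109/222750 ≈ 45994.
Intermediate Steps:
h = -16 (h = -3 - 13 = -16)
b(r) = 4838/10125 - r/75 (b(r) = (-16/(-40) + r/3)/(-25) - 40/(-81) = (-16*(-1/40) + r*(⅓))*(-1/25) - 40*(-1/81) = (⅖ + r/3)*(-1/25) + 40/81 = (-2/125 - r/75) + 40/81 = 4838/10125 - r/75)
45994 - b(1/66) = 45994 - (4838/10125 - 1/75/66) = 45994 - (4838/10125 - 1/75*1/66) = 45994 - (4838/10125 - 1/4950) = 45994 - 1*106391/222750 = 45994 - 106391/222750 = 10245057109/222750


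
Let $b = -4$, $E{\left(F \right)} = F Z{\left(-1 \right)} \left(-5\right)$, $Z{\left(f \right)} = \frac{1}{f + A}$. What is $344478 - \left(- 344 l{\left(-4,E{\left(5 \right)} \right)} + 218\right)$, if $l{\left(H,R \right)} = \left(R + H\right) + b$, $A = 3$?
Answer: $337208$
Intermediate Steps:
$Z{\left(f \right)} = \frac{1}{3 + f}$ ($Z{\left(f \right)} = \frac{1}{f + 3} = \frac{1}{3 + f}$)
$E{\left(F \right)} = - \frac{5 F}{2}$ ($E{\left(F \right)} = \frac{F}{3 - 1} \left(-5\right) = \frac{F}{2} \left(-5\right) = - \frac{5 F}{2}$)
$l{\left(H,R \right)} = -4 + H + R$ ($l{\left(H,R \right)} = \left(R + H\right) - 4 = \left(H + R\right) - 4 = -4 + H + R$)
$344478 - \left(- 344 l{\left(-4,E{\left(5 \right)} \right)} + 218\right) = 344478 - \left(- 344 \left(-4 - 4 - \frac{25}{2}\right) + 218\right) = 344478 - \left(\left(-344\right) \left(- \frac{41}{2}\right) + 218\right) = 344478 - \left(7052 + 218\right) = 344478 - 7270 = 337208$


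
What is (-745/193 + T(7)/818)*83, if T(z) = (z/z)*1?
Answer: -50565011/157874 ≈ -320.29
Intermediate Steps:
T(z) = 1 (T(z) = 1*1 = 1)
(-745/193 + T(7)/818)*83 = (-745/193 + 1/818)*83 = -609217/157874*83 = -50565011/157874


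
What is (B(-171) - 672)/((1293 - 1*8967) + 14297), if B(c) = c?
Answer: -843/6623 ≈ -0.12728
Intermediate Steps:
(B(-171) - 672)/((1293 - 1*8967) + 14297) = (-171 - 672)/((1293 - 1*8967) + 14297) = -843/((1293 - 8967) + 14297) = -843/(-7674 + 14297) = -843/6623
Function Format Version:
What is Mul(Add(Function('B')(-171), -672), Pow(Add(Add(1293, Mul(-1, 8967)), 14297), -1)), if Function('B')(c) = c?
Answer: Rational(-843, 6623) ≈ -0.12728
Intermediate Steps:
Mul(Add(Function('B')(-171), -672), Pow(Add(Add(1293, Mul(-1, 8967)), 14297), -1)) = Mul(Add(-171, -672), Pow(Add(Add(1293, Mul(-1, 8967)), 14297), -1)) = Mul(-843, Pow(Add(Add(1293, -8967), 14297), -1)) = Mul(-843, Pow(Add(-7674, 14297), -1)) = Mul(-843, Pow(6623, -1)) = Mul(-843, Rational(1, 6623)) = Rational(-843, 6623)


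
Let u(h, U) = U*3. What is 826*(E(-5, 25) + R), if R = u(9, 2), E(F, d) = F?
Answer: 826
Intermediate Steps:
u(h, U) = 3*U
R = 6 (R = 3*2 = 6)
826*(E(-5, 25) + R) = 826*(-5 + 6) = 826*1 = 826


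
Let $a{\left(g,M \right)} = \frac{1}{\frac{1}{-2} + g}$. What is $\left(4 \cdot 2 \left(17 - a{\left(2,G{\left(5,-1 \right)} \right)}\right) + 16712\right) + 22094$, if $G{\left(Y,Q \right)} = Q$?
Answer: $\frac{116810}{3} \approx 38937.0$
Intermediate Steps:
$a{\left(g,M \right)} = \frac{1}{- \frac{1}{2} + g}$
$\left(4 \cdot 2 \left(17 - a{\left(2,G{\left(5,-1 \right)} \right)}\right) + 16712\right) + 22094 = \left(4 \cdot 2 \left(17 - \frac{2}{-1 + 2 \cdot 2}\right) + 16712\right) + 22094 = \left(8 \left(17 - \frac{2}{-1 + 4}\right) + 16712\right) + 22094 = \left(8 \left(17 - \frac{2}{3}\right) + 16712\right) + 22094 = \left(8 \cdot \frac{49}{3} + 16712\right) + 22094 = \left(\frac{392}{3} + 16712\right) + 22094 = \frac{50528}{3} + 22094 = \frac{116810}{3}$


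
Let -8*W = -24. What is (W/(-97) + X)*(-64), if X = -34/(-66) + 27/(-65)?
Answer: -916672/208065 ≈ -4.4057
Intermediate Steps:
W = 3 (W = -⅛*(-24) = 3)
X = 214/2145 (X = -34*(-1/66) + 27*(-1/65) = 17/33 - 27/65 = 214/2145 ≈ 0.099767)
(W/(-97) + X)*(-64) = (3/(-97) + 214/2145)*(-64) = (3*(-1/97) + 214/2145)*(-64) = (-3/97 + 214/2145)*(-64) = (14323/208065)*(-64) = -916672/208065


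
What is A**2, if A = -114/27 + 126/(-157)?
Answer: 50410000/1996569 ≈ 25.248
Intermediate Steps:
A = -7100/1413 (A = -114*1/27 + 126*(-1/157) = -38/9 - 126/157 = -7100/1413 ≈ -5.0248)
A**2 = (-7100/1413)**2 = 50410000/1996569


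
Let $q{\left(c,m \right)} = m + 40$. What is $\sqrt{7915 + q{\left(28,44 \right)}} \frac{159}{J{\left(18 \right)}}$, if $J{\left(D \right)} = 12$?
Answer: $\frac{53 \sqrt{7999}}{4} \approx 1185.0$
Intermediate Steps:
$q{\left(c,m \right)} = 40 + m$
$\sqrt{7915 + q{\left(28,44 \right)}} \frac{159}{J{\left(18 \right)}} = \sqrt{7915 + \left(40 + 44\right)} \frac{159}{12} = \sqrt{7915 + 84} \cdot 159 \cdot \frac{1}{12} = \sqrt{7999} \cdot \frac{53}{4} = \frac{53 \sqrt{7999}}{4}$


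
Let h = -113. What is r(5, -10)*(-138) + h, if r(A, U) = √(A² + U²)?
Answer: -113 - 690*√5 ≈ -1655.9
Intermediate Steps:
r(5, -10)*(-138) + h = √(5² + (-10)²)*(-138) - 113 = √(25 + 100)*(-138) - 113 = √125*(-138) - 113 = (5*√5)*(-138) - 113 = -690*√5 - 113 = -113 - 690*√5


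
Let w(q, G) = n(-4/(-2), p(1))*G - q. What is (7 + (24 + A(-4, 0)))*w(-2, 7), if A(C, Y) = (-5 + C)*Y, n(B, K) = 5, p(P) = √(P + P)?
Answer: 1147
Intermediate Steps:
p(P) = √2*√P (p(P) = √(2*P) = √2*√P)
A(C, Y) = Y*(-5 + C)
w(q, G) = -q + 5*G (w(q, G) = 5*G - q = -q + 5*G)
(7 + (24 + A(-4, 0)))*w(-2, 7) = (7 + (24 + 0*(-5 - 4)))*(-1*(-2) + 5*7) = (7 + (24 + 0*(-9)))*(2 + 35) = (7 + (24 + 0))*37 = (7 + 24)*37 = 31*37 = 1147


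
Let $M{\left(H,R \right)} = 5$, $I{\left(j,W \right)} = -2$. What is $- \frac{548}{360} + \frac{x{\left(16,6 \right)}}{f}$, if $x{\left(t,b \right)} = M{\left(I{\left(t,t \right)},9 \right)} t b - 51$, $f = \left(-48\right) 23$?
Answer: $- \frac{31643}{16560} \approx -1.9108$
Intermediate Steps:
$f = -1104$
$x{\left(t,b \right)} = -51 + 5 b t$ ($x{\left(t,b \right)} = 5 t b - 51 = 5 b t - 51 = -51 + 5 b t$)
$- \frac{548}{360} + \frac{x{\left(16,6 \right)}}{f} = - \frac{548}{360} + \frac{-51 + 5 \cdot 6 \cdot 16}{-1104} = \left(-548\right) \frac{1}{360} + \left(-51 + 480\right) \left(- \frac{1}{1104}\right) = - \frac{137}{90} + 429 \left(- \frac{1}{1104}\right) = - \frac{137}{90} - \frac{143}{368} = - \frac{31643}{16560}$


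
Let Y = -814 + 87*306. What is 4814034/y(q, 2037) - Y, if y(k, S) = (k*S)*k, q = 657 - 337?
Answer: -897209156061/34764800 ≈ -25808.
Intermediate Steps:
q = 320
y(k, S) = S*k² (y(k, S) = (S*k)*k = S*k²)
Y = 25808 (Y = -814 + 26622 = 25808)
4814034/y(q, 2037) - Y = 4814034/((2037*320²)) - 1*25808 = 4814034/((2037*102400)) - 25808 = 4814034/208588800 - 25808 = 4814034*(1/208588800) - 25808 = 802339/34764800 - 25808 = -897209156061/34764800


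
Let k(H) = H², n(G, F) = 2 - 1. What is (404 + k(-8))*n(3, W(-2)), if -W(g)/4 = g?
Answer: 468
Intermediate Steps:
W(g) = -4*g
n(G, F) = 1
(404 + k(-8))*n(3, W(-2)) = (404 + (-8)²)*1 = (404 + 64)*1 = 468*1 = 468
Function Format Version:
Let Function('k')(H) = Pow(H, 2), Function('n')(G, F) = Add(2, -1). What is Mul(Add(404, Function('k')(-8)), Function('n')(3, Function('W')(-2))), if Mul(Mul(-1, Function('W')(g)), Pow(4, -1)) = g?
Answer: 468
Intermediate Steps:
Function('W')(g) = Mul(-4, g)
Function('n')(G, F) = 1
Mul(Add(404, Function('k')(-8)), Function('n')(3, Function('W')(-2))) = Mul(Add(404, Pow(-8, 2)), 1) = Mul(Add(404, 64), 1) = Mul(468, 1) = 468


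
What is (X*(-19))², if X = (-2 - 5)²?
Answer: 866761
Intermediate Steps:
X = 49 (X = (-7)² = 49)
(X*(-19))² = (49*(-19))² = (-931)² = 866761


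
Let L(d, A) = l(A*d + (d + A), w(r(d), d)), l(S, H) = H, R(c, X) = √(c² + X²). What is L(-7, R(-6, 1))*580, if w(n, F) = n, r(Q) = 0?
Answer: 0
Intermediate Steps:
R(c, X) = √(X² + c²)
L(d, A) = 0
L(-7, R(-6, 1))*580 = 0*580 = 0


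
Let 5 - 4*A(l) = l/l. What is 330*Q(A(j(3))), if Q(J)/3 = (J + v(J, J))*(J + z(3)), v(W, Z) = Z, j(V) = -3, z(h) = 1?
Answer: 3960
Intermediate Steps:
A(l) = 1 (A(l) = 5/4 - l/(4*l) = 5/4 - ¼*1 = 5/4 - ¼ = 1)
Q(J) = 6*J*(1 + J) (Q(J) = 3*((J + J)*(J + 1)) = 3*((2*J)*(1 + J)) = 3*(2*J*(1 + J)) = 6*J*(1 + J))
330*Q(A(j(3))) = 330*(6*1*(1 + 1)) = 330*(6*1*2) = 330*12 = 3960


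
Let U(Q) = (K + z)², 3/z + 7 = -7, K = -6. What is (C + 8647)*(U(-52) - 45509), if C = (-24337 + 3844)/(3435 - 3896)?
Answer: -8927256609550/22589 ≈ -3.9520e+8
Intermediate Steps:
z = -3/14 (z = 3/(-7 - 7) = 3/(-14) = 3*(-1/14) = -3/14 ≈ -0.21429)
U(Q) = 7569/196 (U(Q) = (-6 - 3/14)² = (-87/14)² = 7569/196)
C = 20493/461 (C = -20493/(-461) = -20493*(-1/461) = 20493/461 ≈ 44.453)
(C + 8647)*(U(-52) - 45509) = (20493/461 + 8647)*(7569/196 - 45509) = (4006760/461)*(-8912195/196) = -8927256609550/22589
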